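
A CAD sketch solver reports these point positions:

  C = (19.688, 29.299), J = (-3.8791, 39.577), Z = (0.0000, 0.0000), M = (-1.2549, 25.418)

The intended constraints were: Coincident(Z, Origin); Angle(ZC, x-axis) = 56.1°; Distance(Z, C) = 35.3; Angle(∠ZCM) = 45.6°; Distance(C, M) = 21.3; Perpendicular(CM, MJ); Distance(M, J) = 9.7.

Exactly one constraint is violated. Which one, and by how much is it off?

Distance(M, J) = 9.7 — off by 4.70.

Z = (0.00, 0.00) ✓; ZC at 56.10° ✓; |ZC| = 35.30 ✓; ∠ZCM = 45.60° ✓; |CM| = 21.30 ✓; ∠(CM, MJ) = 90.00° ✓; |MJ| = 14.40 ✗.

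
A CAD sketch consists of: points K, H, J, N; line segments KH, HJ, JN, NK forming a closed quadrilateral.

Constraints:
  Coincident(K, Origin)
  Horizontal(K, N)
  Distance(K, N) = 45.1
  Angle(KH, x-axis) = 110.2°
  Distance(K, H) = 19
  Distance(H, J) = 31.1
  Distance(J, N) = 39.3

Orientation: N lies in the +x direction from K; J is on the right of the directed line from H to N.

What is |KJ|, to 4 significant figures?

12.36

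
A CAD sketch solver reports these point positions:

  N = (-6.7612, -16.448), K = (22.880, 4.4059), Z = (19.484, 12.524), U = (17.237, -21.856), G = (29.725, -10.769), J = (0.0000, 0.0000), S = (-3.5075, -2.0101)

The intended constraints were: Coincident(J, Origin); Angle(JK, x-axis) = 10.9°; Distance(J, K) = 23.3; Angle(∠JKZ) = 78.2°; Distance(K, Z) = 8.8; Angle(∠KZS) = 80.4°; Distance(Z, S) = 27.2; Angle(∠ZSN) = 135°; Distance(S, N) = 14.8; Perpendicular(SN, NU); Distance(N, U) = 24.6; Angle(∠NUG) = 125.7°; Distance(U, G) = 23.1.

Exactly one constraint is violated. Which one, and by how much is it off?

Distance(U, G) = 23.1 — off by 6.40.

J = (0.00, 0.00) ✓; JK at 10.90° ✓; |JK| = 23.30 ✓; ∠JKZ = 78.20° ✓; |KZ| = 8.800 ✓; ∠KZS = 80.40° ✓; |ZS| = 27.20 ✓; ∠ZSN = 135.0° ✓; |SN| = 14.80 ✓; ∠(SN, NU) = 90.00° ✓; |NU| = 24.60 ✓; ∠NUG = 125.7° ✓; |UG| = 16.70 ✗.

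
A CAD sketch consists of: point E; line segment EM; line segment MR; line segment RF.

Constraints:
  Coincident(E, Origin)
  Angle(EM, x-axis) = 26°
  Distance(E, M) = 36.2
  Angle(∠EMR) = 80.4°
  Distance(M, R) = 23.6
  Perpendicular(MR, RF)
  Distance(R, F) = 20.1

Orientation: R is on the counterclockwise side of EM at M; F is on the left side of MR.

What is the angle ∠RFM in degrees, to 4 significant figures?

49.58°

E is at the origin; EM runs at 26.0° with length 36.2, so M = 36.2·(cos 26.0°, sin 26.0°) = (32.54, 15.87). ∠EMR = 80.4°, so MR runs at 26.0° + (180° − 80.4°) = 125.6° from the x-axis; with |MR| = 23.6, R = M + 23.6·(cos 125.6°, sin 125.6°) = (18.80, 35.06). MR ⟂ RF; with |RF| = 20.1 on the left of MR, F = R + 20.1·(-0.8131, -0.5821) = (2.455, 23.36). Then cos ∠RFM = FR·FM / (|FR||FM|), giving 49.58°.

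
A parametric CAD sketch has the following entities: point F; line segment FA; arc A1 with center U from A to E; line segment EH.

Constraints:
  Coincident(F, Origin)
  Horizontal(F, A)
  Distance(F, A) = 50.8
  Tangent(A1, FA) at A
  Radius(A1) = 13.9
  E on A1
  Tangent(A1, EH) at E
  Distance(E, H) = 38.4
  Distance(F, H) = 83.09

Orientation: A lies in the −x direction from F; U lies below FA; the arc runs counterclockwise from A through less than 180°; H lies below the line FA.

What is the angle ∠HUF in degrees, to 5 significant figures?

124.92°

F is at the origin; FA is horizontal with |FA| = 50.8 and A on the −x side, so A = (-50.800, 0.0000). The tangent condition forces UA to be normal to FA, so U = A + (0, -13.9) = (-50.800, -13.900). Since UE ⟂ EH (tangency), |UH| = √(13.9² + 38.4²) = 40.838 regardless of where E sits on A1. So H lies on both circle(F, 83.09) and circle(U, 40.838); the below-FA intersection is H = (-64.510, -52.368). E is the foot of the tangent from H: E = (-64.700, -13.969).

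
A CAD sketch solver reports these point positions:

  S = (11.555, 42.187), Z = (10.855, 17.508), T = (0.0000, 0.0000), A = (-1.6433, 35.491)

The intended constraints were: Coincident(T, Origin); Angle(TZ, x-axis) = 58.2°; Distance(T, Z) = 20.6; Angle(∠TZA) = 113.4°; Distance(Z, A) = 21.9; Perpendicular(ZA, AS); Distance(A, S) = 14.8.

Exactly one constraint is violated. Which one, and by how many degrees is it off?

Perpendicular(ZA, AS) — off by 7.90°.

T = (0.00, 0.00) ✓; TZ at 58.20° ✓; |TZ| = 20.60 ✓; ∠TZA = 113.4° ✓; |ZA| = 21.90 ✓; ∠(ZA, AS) = 97.90° ✗; |AS| = 14.80 ✓.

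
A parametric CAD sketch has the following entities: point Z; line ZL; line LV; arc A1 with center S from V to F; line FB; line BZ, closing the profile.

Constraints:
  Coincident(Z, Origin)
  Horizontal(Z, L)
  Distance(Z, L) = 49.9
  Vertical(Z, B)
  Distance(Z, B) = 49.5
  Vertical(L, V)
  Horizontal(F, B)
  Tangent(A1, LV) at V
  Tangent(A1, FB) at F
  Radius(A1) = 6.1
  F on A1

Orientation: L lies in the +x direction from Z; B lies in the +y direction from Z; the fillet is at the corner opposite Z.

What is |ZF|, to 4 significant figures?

66.10

Z is at the origin; ZL is horizontal with |ZL| = 49.9 and L on the +x side, so L = (49.90, 0.000). ZB is vertical with |ZB| = 49.5 and B on the +y side, so B = (0.000, 49.50). The virtual corner opposite Z is at (49.90, 49.50). The tangent condition forces SV to be normal to LV and A1 meets FB tangentially, so SF is at right angles to FB, with radius 6.1, so the center S sits 6.1 in from both sides at S = (43.80, 43.40). That places the tangent points at V = (49.90, 43.40) on LV and F = (43.80, 49.50) on FB. Then |ZF| = |F − Z| = 66.10.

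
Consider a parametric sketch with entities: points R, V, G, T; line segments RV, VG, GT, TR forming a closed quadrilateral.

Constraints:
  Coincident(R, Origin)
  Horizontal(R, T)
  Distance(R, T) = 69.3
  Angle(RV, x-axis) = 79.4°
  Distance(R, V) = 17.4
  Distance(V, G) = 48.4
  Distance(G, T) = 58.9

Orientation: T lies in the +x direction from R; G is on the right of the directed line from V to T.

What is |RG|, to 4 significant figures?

34.12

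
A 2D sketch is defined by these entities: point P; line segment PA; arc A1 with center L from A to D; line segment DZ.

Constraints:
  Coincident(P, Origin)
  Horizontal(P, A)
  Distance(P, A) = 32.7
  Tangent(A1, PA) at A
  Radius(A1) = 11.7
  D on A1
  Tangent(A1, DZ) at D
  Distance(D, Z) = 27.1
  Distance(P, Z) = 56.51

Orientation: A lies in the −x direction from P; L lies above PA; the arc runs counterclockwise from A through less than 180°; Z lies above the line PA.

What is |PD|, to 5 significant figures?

29.874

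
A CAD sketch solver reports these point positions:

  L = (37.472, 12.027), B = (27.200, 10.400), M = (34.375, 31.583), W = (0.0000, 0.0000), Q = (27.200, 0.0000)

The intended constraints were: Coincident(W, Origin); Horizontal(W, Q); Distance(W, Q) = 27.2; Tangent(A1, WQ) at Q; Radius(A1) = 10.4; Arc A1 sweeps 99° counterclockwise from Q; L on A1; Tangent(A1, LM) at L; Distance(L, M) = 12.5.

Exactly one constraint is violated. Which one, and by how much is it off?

Distance(L, M) = 12.5 — off by 7.30.

W = (0.00, 0.00) ✓; W.y = 0.00, Q.y = 0.00 ✓; |WQ| = 27.20 ✓; ∠(BQ, QW) = 90.00° ✓; |BQ| = 10.40 ✓; bearing(B→L) − bearing(B→Q) = 99.00° ✓; |BL| = 10.40 ✓; ∠(BL, LM) = 90.00° ✓; |LM| = 19.80 ✗.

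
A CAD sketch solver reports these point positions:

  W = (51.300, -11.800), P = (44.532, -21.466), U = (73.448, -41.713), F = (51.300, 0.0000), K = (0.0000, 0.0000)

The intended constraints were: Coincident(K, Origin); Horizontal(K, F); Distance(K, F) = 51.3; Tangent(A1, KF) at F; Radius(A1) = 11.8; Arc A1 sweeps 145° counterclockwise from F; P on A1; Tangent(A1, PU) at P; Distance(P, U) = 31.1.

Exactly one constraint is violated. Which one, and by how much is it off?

Distance(P, U) = 31.1 — off by 4.20.

K = (0.00, 0.00) ✓; K.y = 0.00, F.y = 0.00 ✓; |KF| = 51.30 ✓; ∠(WF, FK) = 90.00° ✓; |WF| = 11.80 ✓; bearing(W→P) − bearing(W→F) = 145.0° ✓; |WP| = 11.80 ✓; ∠(WP, PU) = 90.00° ✓; |PU| = 35.30 ✗.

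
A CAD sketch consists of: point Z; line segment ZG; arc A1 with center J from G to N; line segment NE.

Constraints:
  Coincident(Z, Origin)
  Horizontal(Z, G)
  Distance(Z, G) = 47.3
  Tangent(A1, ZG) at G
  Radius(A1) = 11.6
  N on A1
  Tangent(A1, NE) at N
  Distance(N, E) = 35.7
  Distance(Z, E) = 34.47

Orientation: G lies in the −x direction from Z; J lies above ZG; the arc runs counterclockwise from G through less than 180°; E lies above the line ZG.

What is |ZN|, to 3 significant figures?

38.7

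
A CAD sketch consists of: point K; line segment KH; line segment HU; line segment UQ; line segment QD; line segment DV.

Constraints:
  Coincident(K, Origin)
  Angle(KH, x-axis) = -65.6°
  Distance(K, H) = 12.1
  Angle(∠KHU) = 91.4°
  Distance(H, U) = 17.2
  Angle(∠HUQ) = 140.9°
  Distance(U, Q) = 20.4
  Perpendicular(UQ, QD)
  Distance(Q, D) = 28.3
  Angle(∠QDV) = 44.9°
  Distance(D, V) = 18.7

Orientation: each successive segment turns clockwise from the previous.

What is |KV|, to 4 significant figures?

14.20

K is at the origin; KH runs at -65.6° with length 12.1, so H = (4.999, -11.02). ∠KHU = 91.4° gives HU at -154.2° from the x-axis; with |HU| = 17.2, U = (-10.49, -18.51). ∠HUQ = 140.9° gives UQ at 166.7° from the x-axis; with |UQ| = 20.4, Q = (-30.34, -13.81). UQ ⟂ QD, so QD runs at 76.70°; with |QD| = 28.3, D = (-23.83, 13.73). ∠QDV = 44.9° gives DV at -58.40° from the x-axis; with |DV| = 18.7, V = (-14.03, -2.199). Then |KV| = |V − K| = 14.20.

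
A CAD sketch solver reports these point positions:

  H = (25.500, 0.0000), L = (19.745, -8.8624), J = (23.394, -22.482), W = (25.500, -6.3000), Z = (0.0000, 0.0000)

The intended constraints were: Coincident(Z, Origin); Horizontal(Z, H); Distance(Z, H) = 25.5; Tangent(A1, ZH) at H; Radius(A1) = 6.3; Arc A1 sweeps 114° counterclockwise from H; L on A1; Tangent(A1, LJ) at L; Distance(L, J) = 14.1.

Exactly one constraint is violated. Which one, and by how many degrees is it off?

Tangent(A1, LJ) at L — off by 9.00°.

Z = (0.00, 0.00) ✓; Z.y = 0.00, H.y = 0.00 ✓; |ZH| = 25.50 ✓; ∠(WH, HZ) = 90.00° ✓; |WH| = 6.300 ✓; bearing(W→L) − bearing(W→H) = 114.0° ✓; |WL| = 6.300 ✓; ∠(WL, LJ) = 99.00° ✗; |LJ| = 14.10 ✓.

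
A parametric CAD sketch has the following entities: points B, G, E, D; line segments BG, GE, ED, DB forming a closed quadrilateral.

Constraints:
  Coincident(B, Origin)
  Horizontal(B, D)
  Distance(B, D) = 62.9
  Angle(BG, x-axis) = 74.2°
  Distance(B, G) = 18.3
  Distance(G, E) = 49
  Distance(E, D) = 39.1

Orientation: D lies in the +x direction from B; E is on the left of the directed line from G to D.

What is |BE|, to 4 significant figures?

62.17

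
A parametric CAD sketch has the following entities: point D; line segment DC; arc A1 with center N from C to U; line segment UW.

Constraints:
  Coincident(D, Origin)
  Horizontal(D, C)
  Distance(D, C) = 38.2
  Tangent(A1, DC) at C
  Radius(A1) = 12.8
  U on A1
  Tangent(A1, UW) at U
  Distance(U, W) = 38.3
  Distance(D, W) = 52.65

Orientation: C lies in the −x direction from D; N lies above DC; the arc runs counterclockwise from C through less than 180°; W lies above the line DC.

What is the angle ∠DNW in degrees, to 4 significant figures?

81.48°

Checks: |NU| = 12.80 ✓; ∠(NU, UW) = 90.00° ✓; |UW| = 38.30 ✓; |DW| = 52.65 ✓.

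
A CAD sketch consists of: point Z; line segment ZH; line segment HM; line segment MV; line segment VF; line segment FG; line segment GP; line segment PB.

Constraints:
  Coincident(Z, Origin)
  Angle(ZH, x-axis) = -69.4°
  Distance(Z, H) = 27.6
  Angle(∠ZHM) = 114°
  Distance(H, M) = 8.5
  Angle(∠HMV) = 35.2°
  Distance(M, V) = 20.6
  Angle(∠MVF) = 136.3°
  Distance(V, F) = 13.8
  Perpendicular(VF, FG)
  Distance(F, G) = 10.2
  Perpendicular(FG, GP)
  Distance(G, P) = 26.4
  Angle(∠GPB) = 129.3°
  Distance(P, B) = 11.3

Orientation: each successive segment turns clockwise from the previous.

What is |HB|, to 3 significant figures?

17.6

FG is perpendicular to GP, so GP runs at -144°; with |GP| = 26.4, P = (3.14, -27.2). ∠GPB = 129.3° gives PB at 165° from the x-axis; with |PB| = 11.3, B = (-7.80, -24.3). Then |HB| = |B − H| = 17.6.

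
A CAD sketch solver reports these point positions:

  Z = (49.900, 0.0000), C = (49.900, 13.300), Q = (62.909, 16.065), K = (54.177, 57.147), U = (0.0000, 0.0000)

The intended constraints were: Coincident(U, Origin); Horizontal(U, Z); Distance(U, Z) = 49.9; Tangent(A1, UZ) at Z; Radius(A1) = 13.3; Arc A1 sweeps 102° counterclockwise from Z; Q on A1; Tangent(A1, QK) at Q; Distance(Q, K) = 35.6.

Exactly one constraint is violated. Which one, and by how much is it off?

Distance(Q, K) = 35.6 — off by 6.40.

U = (0.00, 0.00) ✓; U.y = 0.00, Z.y = 0.00 ✓; |UZ| = 49.90 ✓; ∠(CZ, ZU) = 90.00° ✓; |CZ| = 13.30 ✓; bearing(C→Q) − bearing(C→Z) = 102.0° ✓; |CQ| = 13.30 ✓; ∠(CQ, QK) = 90.00° ✓; |QK| = 42.00 ✗.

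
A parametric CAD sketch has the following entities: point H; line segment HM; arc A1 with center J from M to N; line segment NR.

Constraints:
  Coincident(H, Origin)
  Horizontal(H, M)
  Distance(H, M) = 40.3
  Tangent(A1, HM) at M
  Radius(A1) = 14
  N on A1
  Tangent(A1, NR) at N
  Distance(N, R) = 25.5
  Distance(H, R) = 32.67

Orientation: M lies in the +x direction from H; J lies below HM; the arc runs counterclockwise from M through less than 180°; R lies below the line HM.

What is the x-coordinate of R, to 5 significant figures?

15.296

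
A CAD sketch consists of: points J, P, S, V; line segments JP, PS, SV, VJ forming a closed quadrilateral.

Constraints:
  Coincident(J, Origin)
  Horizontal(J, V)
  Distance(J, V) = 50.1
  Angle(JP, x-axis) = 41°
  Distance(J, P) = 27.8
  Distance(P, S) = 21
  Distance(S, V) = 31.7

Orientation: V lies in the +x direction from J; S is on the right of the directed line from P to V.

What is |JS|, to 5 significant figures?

18.692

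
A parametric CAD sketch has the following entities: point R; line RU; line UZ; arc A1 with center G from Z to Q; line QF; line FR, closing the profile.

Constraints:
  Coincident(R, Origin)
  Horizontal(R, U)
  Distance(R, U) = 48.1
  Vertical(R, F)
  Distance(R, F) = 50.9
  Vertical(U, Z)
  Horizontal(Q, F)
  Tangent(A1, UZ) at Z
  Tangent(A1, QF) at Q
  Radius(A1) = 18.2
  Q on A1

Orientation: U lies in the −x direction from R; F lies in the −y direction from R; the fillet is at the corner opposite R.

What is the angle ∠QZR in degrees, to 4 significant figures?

79.21°

R is at the origin; RU is horizontal with |RU| = 48.1 and U on the −x side, so U = (-48.10, 0.000). R and F share the same x with |RF| = 50.9 and F on the −y side, so F = (0.000, -50.90). The virtual corner opposite R is at (-48.10, -50.90). A1 meets UZ tangentially, so GZ is at right angles to UZ and tangency of A1 to QF means the radius GQ is perpendicular to QF, with radius 18.2, so the center G sits 18.2 in from both sides at G = (-29.90, -32.70). That places the tangent points at Z = (-48.10, -32.70) on UZ and Q = (-29.90, -50.90) on QF. Then cos ∠QZR = ZQ·ZR / (|ZQ||ZR|), giving 79.21°.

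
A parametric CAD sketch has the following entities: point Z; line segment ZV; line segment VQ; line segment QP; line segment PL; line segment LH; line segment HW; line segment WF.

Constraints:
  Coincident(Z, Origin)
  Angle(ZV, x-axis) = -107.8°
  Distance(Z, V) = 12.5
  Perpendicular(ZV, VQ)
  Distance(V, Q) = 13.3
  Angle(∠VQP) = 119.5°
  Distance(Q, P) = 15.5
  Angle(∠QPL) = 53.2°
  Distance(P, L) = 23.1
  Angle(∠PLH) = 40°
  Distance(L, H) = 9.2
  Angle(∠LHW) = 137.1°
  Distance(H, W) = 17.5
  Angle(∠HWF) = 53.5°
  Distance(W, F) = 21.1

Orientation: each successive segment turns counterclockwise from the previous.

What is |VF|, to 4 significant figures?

24.38

Z is at the origin; ZV runs at -107.8° with length 12.5, so V = (-3.821, -11.90). The perpendicularity gives VQ at right angles to ZV, so VQ runs at -17.80°; with |VQ| = 13.3, Q = (8.842, -15.97). ∠VQP = 119.5° gives QP at 42.70° from the x-axis; with |QP| = 15.5, P = (20.23, -5.456). ∠QPL = 53.2° gives PL at 169.5° from the x-axis; with |PL| = 23.1, L = (-2.480, -1.246). ∠PLH = 40.0° gives LH at -50.50° from the x-axis; with |LH| = 9.2, H = (3.372, -8.345). ∠LHW = 137.1° gives HW at -7.600° from the x-axis; with |HW| = 17.5, W = (20.72, -10.66). ∠HWF = 53.5° gives WF at 118.9° from the x-axis; with |WF| = 21.1, F = (10.52, 7.813). Then |VF| = |F − V| = 24.38.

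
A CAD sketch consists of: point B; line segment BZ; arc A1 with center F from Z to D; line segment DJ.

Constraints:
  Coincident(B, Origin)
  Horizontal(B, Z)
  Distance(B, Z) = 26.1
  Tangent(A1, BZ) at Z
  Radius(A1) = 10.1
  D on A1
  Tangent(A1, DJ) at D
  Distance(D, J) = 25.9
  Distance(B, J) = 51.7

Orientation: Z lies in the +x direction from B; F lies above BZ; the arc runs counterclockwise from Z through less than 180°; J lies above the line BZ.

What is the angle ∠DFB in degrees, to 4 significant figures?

155.4°

Checks: |BZ| = 26.10 ✓; |FD| = 10.10 ✓; ∠(FD, DJ) = 90.00° ✓; |DJ| = 25.90 ✓; |BJ| = 51.70 ✓.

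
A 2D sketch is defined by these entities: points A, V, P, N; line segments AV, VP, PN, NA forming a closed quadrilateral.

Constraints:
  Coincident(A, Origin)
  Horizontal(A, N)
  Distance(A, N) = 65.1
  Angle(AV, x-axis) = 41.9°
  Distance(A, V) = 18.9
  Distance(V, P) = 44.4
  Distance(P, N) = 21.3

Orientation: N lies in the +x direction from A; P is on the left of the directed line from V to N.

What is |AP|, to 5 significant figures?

61.214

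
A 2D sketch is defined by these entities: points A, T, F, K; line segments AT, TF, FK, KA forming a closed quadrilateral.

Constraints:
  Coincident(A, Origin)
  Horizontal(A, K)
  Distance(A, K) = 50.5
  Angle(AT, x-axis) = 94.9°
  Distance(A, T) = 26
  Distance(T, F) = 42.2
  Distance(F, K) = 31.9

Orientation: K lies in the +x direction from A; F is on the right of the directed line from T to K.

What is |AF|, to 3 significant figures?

22.4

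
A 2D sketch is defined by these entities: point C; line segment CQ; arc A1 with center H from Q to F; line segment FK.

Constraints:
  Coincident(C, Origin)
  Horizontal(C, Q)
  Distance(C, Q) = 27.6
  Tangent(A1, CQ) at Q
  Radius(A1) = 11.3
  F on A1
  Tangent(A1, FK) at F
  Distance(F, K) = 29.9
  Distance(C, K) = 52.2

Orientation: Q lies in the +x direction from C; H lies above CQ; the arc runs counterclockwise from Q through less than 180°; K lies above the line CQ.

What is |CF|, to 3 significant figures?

41.1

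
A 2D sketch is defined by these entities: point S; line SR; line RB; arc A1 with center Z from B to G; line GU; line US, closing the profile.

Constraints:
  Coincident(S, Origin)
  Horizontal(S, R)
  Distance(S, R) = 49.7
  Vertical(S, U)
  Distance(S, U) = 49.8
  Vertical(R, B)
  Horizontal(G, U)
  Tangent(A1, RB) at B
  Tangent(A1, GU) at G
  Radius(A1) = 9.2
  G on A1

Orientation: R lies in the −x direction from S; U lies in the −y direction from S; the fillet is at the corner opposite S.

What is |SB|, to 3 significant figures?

64.2

The virtual corner opposite S is at (-49.7, -49.8). The tangent condition forces ZB to be normal to RB and A1 meets GU tangentially, so ZG is at right angles to GU, with radius 9.2, so the center Z sits 9.2 in from both sides at Z = (-40.5, -40.6). That places the tangent points at B = (-49.7, -40.6) on RB and G = (-40.5, -49.8) on GU. Then |SB| = |B − S| = 64.2.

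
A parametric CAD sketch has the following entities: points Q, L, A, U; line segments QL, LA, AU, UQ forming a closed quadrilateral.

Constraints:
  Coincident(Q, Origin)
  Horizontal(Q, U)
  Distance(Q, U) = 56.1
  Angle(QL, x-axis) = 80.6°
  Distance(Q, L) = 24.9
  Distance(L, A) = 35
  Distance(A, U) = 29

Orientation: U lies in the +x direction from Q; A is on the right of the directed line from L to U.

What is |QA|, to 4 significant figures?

27.21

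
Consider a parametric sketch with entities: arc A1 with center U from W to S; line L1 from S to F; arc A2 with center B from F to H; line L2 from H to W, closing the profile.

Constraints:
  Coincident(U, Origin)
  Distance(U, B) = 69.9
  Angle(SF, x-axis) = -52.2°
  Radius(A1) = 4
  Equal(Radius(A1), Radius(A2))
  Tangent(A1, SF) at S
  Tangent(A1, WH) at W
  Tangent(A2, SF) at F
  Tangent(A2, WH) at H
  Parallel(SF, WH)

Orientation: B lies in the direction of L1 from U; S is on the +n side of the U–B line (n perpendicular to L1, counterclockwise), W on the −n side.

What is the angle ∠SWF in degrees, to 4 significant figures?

83.47°

The slot axis is L1's direction at -52.2°, so u = (cos -52.2°, sin -52.2°) = (0.6129, -0.7902) and n = (−sin -52.2°, cos -52.2°) = (0.7902, 0.6129). U is at the origin and B lies 69.9 along u from U, so B = 69.9·u = (42.84, -55.23). Tangency of A1 to both parallel lines with radius 4.0 puts S and W at U ± 4.0·n: S = (3.161, 2.452), W = (-3.161, -2.452). Equal radii place F and H the same way about B: F = B + 4.0·n = (46.00, -52.78), H = B − 4.0·n = (39.68, -57.68). Then cos ∠SWF = WS·WF / (|WS||WF|), giving 83.47°.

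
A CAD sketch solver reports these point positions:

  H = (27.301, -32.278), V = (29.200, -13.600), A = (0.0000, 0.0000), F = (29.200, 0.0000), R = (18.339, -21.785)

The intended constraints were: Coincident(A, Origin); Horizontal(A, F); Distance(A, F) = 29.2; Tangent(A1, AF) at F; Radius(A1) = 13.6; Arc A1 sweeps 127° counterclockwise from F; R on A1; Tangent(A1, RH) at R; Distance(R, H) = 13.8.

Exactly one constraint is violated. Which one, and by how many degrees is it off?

Tangent(A1, RH) at R — off by 3.50°.

A = (0.00, 0.00) ✓; A.y = 0.00, F.y = 0.00 ✓; |AF| = 29.20 ✓; ∠(VF, FA) = 90.00° ✓; |VF| = 13.60 ✓; bearing(V→R) − bearing(V→F) = 127.0° ✓; |VR| = 13.60 ✓; ∠(VR, RH) = 86.50° ✗; |RH| = 13.80 ✓.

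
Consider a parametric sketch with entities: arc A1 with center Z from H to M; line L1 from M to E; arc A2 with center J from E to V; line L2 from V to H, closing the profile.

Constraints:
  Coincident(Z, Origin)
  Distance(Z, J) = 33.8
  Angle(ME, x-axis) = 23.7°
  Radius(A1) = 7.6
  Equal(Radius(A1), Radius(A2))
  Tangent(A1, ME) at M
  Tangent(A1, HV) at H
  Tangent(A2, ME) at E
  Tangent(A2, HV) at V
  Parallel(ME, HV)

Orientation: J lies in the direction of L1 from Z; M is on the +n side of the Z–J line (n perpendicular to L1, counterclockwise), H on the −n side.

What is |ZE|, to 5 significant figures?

34.644

The slot axis is L1's direction at 23.7°, so u = (cos 23.7°, sin 23.7°) = (0.91566, 0.40195) and n = (−sin 23.7°, cos 23.7°) = (-0.40195, 0.91566). Z is at the origin and J lies 33.8 along u from Z, so J = 33.8·u = (30.949, 13.586). Tangency of A1 to both parallel lines with radius 7.6 puts M and H at Z ± 7.6·n: M = (-3.0548, 6.9590), H = (3.0548, -6.9590). Equal radii place E and V the same way about J: E = J + 7.6·n = (27.895, 20.545), V = J − 7.6·n = (34.004, 6.6268). Then |ZE| = |E − Z| = 34.644.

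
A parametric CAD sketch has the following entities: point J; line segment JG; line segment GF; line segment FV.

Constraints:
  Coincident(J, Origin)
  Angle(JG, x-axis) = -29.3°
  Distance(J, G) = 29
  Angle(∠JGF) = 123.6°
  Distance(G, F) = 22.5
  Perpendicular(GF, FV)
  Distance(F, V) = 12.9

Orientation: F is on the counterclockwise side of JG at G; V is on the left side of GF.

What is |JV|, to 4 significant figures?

40.16

∠JGF = 123.6°, so GF runs at -29.3° + (180° − 123.6°) = 27.10° from the x-axis; with |GF| = 22.5, F = G + 22.5·(cos 27.10°, sin 27.10°) = (45.32, -3.942). GF ⟂ FV; with |FV| = 12.9 on the left of GF, V = F + 12.9·(-0.4555, 0.8902) = (39.44, 7.541). Then |JV| = |V − J| = 40.16.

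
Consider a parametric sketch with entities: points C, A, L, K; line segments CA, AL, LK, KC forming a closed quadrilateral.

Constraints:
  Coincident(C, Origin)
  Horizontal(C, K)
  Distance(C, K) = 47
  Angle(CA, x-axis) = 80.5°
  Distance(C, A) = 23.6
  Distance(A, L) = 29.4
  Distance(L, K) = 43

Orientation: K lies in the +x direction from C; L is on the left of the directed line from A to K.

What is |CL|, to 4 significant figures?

48.42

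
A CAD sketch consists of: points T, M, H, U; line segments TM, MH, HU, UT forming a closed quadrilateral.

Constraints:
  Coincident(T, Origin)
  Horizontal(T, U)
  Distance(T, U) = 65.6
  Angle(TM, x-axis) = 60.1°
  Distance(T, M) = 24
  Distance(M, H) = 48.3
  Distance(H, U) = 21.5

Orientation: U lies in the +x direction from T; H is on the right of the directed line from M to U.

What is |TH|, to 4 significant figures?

49.05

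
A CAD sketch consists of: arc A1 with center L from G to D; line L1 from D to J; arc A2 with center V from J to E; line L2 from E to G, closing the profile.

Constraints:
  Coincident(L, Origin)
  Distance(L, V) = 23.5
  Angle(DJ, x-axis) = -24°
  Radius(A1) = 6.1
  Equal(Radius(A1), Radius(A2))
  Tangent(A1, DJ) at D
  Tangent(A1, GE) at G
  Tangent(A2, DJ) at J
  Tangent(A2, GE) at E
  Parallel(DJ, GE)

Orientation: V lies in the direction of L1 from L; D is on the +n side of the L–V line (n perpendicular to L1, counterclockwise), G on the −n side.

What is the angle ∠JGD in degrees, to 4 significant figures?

62.56°

Tangency of A1 to both parallel lines with radius 6.1 puts D and G at L ± 6.1·n: D = (2.481, 5.573), G = (-2.481, -5.573). Equal radii place J and E the same way about V: J = V + 6.1·n = (23.95, -3.986), E = V − 6.1·n = (18.99, -15.13). Then cos ∠JGD = GJ·GD / (|GJ||GD|), giving 62.56°.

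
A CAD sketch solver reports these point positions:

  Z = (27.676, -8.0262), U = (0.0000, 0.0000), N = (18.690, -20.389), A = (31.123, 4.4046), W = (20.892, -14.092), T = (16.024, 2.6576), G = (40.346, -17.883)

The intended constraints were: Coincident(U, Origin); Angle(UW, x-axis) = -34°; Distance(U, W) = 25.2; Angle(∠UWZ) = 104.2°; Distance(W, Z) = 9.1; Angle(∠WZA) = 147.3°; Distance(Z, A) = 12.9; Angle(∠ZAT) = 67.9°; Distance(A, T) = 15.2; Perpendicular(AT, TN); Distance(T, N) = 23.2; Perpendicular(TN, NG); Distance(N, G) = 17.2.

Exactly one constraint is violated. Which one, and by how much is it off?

Distance(N, G) = 17.2 — off by 4.60.

U = (0.00, 0.00) ✓; UW at -34.00° ✓; |UW| = 25.20 ✓; ∠UWZ = 104.2° ✓; |WZ| = 9.100 ✓; ∠WZA = 147.3° ✓; |ZA| = 12.90 ✓; ∠ZAT = 67.90° ✓; |AT| = 15.20 ✓; ∠(AT, TN) = 90.00° ✓; |TN| = 23.20 ✓; ∠(TN, NG) = 90.00° ✓; |NG| = 21.80 ✗.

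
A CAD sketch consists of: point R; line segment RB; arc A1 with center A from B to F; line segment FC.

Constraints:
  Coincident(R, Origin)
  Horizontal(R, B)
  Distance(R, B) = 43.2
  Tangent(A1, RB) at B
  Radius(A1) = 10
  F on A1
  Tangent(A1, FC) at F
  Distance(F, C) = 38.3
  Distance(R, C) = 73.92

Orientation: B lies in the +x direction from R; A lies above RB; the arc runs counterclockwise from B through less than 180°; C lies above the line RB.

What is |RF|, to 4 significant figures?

53.91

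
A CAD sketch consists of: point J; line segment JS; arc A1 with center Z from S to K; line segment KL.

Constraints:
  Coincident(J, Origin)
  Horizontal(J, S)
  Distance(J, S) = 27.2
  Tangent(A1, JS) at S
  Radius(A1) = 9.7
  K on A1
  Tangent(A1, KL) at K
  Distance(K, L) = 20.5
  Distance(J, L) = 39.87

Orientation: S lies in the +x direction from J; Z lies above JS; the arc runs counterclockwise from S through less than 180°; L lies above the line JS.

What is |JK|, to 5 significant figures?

38.339

Checks: |ZK| = 9.700 ✓; ∠(ZK, KL) = 90.00° ✓; |KL| = 20.50 ✓; |JL| = 39.87 ✓.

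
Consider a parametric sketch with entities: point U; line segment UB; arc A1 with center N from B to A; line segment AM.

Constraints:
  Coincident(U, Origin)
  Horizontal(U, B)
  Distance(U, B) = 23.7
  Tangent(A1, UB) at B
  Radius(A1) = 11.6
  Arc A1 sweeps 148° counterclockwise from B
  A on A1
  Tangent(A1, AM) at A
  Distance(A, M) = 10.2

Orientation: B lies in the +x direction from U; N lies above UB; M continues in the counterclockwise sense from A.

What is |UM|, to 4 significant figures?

34.20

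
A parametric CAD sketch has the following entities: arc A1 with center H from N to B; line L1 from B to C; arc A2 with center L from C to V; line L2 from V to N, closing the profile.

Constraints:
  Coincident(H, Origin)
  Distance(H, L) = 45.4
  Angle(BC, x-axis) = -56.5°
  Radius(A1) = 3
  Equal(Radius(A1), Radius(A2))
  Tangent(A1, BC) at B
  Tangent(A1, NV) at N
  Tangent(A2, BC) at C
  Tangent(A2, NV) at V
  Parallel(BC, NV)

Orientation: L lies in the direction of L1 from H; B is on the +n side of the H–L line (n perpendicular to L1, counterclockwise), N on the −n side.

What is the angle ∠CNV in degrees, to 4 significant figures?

7.529°

The slot axis is L1's direction at -56.5°, so u = (cos -56.5°, sin -56.5°) = (0.5519, -0.8339) and n = (−sin -56.5°, cos -56.5°) = (0.8339, 0.5519). H is at the origin and L lies 45.4 along u from H, so L = 45.4·u = (25.06, -37.86). Tangency of A1 to both parallel lines with radius 3.0 puts B and N at H ± 3.0·n: B = (2.502, 1.656), N = (-2.502, -1.656). Equal radii place C and V the same way about L: C = L + 3.0·n = (27.56, -36.20), V = L − 3.0·n = (22.56, -39.51). Then cos ∠CNV = NC·NV / (|NC||NV|), giving 7.529°.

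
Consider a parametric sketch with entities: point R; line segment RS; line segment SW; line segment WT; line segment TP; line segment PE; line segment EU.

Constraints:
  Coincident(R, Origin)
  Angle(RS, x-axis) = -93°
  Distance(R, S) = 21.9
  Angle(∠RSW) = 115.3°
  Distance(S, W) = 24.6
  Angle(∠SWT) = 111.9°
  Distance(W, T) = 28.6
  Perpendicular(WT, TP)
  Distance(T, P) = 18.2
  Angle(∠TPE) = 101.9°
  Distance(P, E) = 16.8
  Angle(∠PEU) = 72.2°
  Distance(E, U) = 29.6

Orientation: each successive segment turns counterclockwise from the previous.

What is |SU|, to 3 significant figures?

39.1

R is at the origin; RS runs at -93.0° with length 21.9, so S = (-1.15, -21.9). ∠RSW = 115.3° gives SW at -28.3° from the x-axis; with |SW| = 24.6, W = (20.5, -33.5). ∠SWT = 111.9° gives WT at 39.8° from the x-axis; with |WT| = 28.6, T = (42.5, -15.2). The perpendicularity gives TP at right angles to WT, so TP runs at 130°; with |TP| = 18.2, P = (30.8, -1.24). ∠TPE = 101.9° gives PE at -152° from the x-axis; with |PE| = 16.8, E = (16.0, -9.10). ∠PEU = 72.2° gives EU at -44.3° from the x-axis; with |EU| = 29.6, U = (37.2, -29.8). Then |SU| = |U − S| = 39.1.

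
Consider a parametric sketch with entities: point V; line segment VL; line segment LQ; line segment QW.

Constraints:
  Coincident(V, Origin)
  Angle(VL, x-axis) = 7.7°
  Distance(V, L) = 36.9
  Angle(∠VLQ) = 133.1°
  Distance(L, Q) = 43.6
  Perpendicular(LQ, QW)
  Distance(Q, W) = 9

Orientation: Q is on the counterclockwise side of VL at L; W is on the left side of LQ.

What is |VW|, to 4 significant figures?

71.11

V is at the origin; VL runs at 7.7° with length 36.9, so L = 36.9·(cos 7.7°, sin 7.7°) = (36.57, 4.944). ∠VLQ = 133.1°, so LQ runs at 7.7° + (180° − 133.1°) = 54.60° from the x-axis; with |LQ| = 43.6, Q = L + 43.6·(cos 54.60°, sin 54.60°) = (61.82, 40.48). The perpendicularity gives QW at right angles to LQ; with |QW| = 9.0 on the left of LQ, W = Q + 9.0·(-0.8151, 0.5793) = (54.49, 45.70). Then |VW| = |W − V| = 71.11.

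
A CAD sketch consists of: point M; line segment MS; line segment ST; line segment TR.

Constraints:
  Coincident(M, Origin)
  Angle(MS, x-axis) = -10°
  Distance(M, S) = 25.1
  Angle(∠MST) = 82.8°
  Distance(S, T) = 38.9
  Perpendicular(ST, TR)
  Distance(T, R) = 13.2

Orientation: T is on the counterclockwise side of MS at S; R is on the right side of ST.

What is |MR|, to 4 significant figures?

52.25

M is at the origin; MS runs at -10.0° with length 25.1, so S = 25.1·(cos -10.0°, sin -10.0°) = (24.72, -4.359). ∠MST = 82.8°, so ST runs at -10.0° + (180° − 82.8°) = 87.20° from the x-axis; with |ST| = 38.9, T = S + 38.9·(cos 87.20°, sin 87.20°) = (26.62, 34.49). The perpendicularity gives TR at right angles to ST; with |TR| = 13.2 on the right of ST, R = T + 13.2·(0.9988, -0.04885) = (39.80, 33.85). Then |MR| = |R − M| = 52.25.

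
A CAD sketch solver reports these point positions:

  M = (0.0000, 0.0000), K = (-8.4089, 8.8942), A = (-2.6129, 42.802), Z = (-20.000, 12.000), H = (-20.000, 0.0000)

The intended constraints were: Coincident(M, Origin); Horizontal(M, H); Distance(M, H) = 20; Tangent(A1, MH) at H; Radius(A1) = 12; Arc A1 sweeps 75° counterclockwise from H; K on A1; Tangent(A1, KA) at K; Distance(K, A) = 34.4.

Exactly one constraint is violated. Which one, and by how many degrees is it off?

Tangent(A1, KA) at K — off by 5.30°.

M = (0.00, 0.00) ✓; M.y = 0.00, H.y = 0.00 ✓; |MH| = 20.00 ✓; ∠(ZH, HM) = 90.00° ✓; |ZH| = 12.00 ✓; bearing(Z→K) − bearing(Z→H) = 75.00° ✓; |ZK| = 12.00 ✓; ∠(ZK, KA) = 84.70° ✗; |KA| = 34.40 ✓.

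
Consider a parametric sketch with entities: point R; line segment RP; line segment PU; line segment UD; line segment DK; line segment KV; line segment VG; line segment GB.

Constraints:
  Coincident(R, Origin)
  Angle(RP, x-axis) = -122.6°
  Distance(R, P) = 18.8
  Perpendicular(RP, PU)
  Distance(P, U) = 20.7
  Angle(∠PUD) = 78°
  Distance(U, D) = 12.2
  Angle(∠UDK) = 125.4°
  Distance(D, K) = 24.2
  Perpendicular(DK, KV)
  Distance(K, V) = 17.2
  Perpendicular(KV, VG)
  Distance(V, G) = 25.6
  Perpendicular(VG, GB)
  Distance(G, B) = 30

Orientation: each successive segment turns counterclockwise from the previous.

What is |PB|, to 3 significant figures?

33.7

R is at the origin; RP runs at -122.6° with length 18.8, so P = (-10.1, -15.8). RP ⟂ PU, so PU runs at -32.6°; with |PU| = 20.7, U = (7.31, -27.0). ∠PUD = 78.0° gives UD at 69.4° from the x-axis; with |UD| = 12.2, D = (11.6, -15.6). ∠UDK = 125.4° gives DK at 124° from the x-axis; with |DK| = 24.2, K = (-1.93, 4.49). DK is perpendicular to KV, so KV runs at -146°; with |KV| = 17.2, V = (-16.2, -5.13). KV is perpendicular to VG, so VG runs at -56.0°; with |VG| = 25.6, G = (-1.87, -26.3). VG ⟂ GB, so GB runs at 34.0°; with |GB| = 30.0, B = (23.0, -9.57). Then |PB| = |B − P| = 33.7.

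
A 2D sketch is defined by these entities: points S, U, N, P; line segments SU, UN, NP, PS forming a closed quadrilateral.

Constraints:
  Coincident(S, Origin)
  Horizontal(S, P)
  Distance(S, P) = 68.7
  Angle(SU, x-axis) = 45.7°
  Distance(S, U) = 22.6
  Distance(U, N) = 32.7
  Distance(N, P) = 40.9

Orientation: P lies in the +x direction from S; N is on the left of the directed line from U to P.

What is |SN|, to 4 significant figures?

54.81

Checks: |UN| = 32.70 ✓; |NP| = 40.90 ✓.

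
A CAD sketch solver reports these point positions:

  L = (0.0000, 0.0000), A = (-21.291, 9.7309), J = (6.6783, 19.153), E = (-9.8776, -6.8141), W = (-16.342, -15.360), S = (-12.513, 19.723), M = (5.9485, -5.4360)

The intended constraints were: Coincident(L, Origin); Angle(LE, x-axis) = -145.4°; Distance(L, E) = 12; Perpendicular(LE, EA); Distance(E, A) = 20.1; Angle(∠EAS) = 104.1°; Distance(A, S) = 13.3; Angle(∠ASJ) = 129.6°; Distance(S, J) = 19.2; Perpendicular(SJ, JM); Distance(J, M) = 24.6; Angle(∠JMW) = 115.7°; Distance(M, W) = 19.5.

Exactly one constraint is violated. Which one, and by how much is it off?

Distance(M, W) = 19.5 — off by 4.90.

L = (0.00, 0.00) ✓; LE at -145.4° ✓; |LE| = 12.00 ✓; ∠(LE, EA) = 90.00° ✓; |EA| = 20.10 ✓; ∠EAS = 104.1° ✓; |AS| = 13.30 ✓; ∠ASJ = 129.6° ✓; |SJ| = 19.20 ✓; ∠(SJ, JM) = 90.00° ✓; |JM| = 24.60 ✓; ∠JMW = 115.7° ✓; |MW| = 24.40 ✗.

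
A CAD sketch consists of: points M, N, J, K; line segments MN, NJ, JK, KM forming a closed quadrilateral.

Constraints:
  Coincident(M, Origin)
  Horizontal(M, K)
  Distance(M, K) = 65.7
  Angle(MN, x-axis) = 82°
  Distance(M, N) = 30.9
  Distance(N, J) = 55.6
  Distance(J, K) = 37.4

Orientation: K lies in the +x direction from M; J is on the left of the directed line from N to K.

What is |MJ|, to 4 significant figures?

70.04

M is at the origin; MK is horizontal with |MK| = 65.7 and K in +x, so K = (65.7, 0). MN runs at 82.0° with |MN| = 30.9, so N = (4.300, 30.60). J is determined by |NJ| = 55.6 and |JK| = 37.4 together: it lies at the intersection of circle(N, 55.6) and circle(K, 37.4). With |NK| = 68.60, the foot of the radical line on NK is 46.64 from N and the perpendicular offset is √(55.6² − 46.64²) = 30.27. Taking the left-of-NK solution: J = (59.54, 36.89).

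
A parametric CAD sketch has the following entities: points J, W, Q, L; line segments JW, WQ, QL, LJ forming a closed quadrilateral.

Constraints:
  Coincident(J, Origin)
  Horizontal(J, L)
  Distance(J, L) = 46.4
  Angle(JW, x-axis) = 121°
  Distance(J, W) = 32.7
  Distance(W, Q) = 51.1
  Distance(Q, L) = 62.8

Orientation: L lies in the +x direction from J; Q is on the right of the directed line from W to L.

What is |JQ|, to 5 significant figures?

25.854

J is at the origin; JL is horizontal with |JL| = 46.4 and L in +x, so L = (46.4, 0). JW runs at 121.0° with |JW| = 32.7, so W = (-16.842, 28.029). Q is determined by |WQ| = 51.1 and |QL| = 62.8 together: it lies at the intersection of circle(W, 51.1) and circle(L, 62.8). With |WL| = 69.175, the foot of the radical line on WL is 24.955 from W and the perpendicular offset is √(51.1² − 24.955²) = 44.592. Taking the right-of-WL solution: Q = (-12.096, -22.850).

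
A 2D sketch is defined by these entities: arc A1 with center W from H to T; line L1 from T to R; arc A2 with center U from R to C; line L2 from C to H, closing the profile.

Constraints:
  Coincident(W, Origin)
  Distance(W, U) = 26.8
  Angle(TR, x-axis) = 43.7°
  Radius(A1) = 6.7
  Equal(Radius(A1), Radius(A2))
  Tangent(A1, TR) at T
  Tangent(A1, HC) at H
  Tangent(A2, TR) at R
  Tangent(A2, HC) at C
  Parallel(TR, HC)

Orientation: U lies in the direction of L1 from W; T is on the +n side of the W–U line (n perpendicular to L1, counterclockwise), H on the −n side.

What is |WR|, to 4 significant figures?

27.62

Tangency of A1 to both parallel lines with radius 6.7 puts T and H at W ± 6.7·n: T = (-4.629, 4.844), H = (4.629, -4.844). Equal radii place R and C the same way about U: R = U + 6.7·n = (14.75, 23.36), C = U − 6.7·n = (24.00, 13.67). Then |WR| = |R − W| = 27.62.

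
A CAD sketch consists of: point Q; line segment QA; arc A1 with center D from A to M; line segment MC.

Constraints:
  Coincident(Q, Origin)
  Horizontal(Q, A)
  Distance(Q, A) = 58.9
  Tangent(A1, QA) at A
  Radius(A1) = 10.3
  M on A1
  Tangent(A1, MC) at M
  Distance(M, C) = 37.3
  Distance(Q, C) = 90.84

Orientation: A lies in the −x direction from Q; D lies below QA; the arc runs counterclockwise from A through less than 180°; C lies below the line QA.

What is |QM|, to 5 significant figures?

69.061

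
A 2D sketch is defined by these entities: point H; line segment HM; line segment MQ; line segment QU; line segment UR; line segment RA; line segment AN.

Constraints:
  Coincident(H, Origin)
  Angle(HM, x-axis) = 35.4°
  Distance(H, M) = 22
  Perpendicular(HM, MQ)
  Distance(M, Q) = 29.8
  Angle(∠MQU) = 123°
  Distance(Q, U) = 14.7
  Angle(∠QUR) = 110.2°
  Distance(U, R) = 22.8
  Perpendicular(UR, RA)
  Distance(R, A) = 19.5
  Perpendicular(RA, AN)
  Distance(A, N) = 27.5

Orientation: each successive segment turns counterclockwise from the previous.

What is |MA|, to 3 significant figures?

20.7

∠QUR = 110.2° gives UR at -108° from the x-axis; with |UR| = 22.8, R = (-21.0, 14.7). The perpendicularity gives RA at right angles to UR, so RA runs at -17.8°; with |RA| = 19.5, A = (-2.42, 8.75). Then |MA| = |A − M| = 20.7.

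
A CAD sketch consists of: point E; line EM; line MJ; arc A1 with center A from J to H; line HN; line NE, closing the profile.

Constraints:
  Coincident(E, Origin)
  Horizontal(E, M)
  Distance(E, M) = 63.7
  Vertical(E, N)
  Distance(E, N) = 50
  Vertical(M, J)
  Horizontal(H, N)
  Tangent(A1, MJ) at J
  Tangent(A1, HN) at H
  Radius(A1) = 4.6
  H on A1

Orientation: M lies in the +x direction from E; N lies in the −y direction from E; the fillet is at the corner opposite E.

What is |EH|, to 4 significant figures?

77.41

E is at the origin; E and M share the same y with |EM| = 63.7 and M on the +x side, so M = (63.70, 0.000). EN is vertical with |EN| = 50.0 and N on the −y side, so N = (0.000, -50.00). The virtual corner opposite E is at (63.70, -50.00). Tangency of A1 to MJ means the radius AJ is perpendicular to MJ and since A1 is tangent to HN there, AH ⟂ HN, with radius 4.6, so the center A sits 4.6 in from both sides at A = (59.10, -45.40). That places the tangent points at J = (63.70, -45.40) on MJ and H = (59.10, -50.00) on HN. Then |EH| = |H − E| = 77.41.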